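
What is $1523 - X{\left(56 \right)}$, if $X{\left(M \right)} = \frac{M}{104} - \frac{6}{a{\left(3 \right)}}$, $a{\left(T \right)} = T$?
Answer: $\frac{19818}{13} \approx 1524.5$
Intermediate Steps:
$X{\left(M \right)} = -2 + \frac{M}{104}$ ($X{\left(M \right)} = \frac{M}{104} - \frac{6}{3} = M \frac{1}{104} - 2 = \frac{M}{104} - 2 = -2 + \frac{M}{104}$)
$1523 - X{\left(56 \right)} = 1523 - \left(-2 + \frac{1}{104} \cdot 56\right) = 1523 - \left(-2 + \frac{7}{13}\right) = 1523 - - \frac{19}{13} = 1523 + \frac{19}{13} = \frac{19818}{13}$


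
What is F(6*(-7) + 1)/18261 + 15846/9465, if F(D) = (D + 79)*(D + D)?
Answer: 86623622/57613455 ≈ 1.5035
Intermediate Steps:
F(D) = 2*D*(79 + D) (F(D) = (79 + D)*(2*D) = 2*D*(79 + D))
F(6*(-7) + 1)/18261 + 15846/9465 = (2*(6*(-7) + 1)*(79 + (6*(-7) + 1)))/18261 + 15846/9465 = (2*(-42 + 1)*(79 + (-42 + 1)))*(1/18261) + 15846*(1/9465) = (2*(-41)*(79 - 41))*(1/18261) + 5282/3155 = (2*(-41)*38)*(1/18261) + 5282/3155 = -3116*1/18261 + 5282/3155 = -3116/18261 + 5282/3155 = 86623622/57613455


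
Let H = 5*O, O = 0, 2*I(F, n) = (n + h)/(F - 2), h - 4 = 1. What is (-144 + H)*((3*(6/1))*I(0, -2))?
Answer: 1944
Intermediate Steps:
h = 5 (h = 4 + 1 = 5)
I(F, n) = (5 + n)/(2*(-2 + F)) (I(F, n) = ((n + 5)/(F - 2))/2 = ((5 + n)/(-2 + F))/2 = (5 + n)/(2*(-2 + F)))
H = 0 (H = 5*0 = 0)
(-144 + H)*((3*(6/1))*I(0, -2)) = (-144 + 0)*((3*(6/1))*((5 - 2)/(2*(-2 + 0)))) = -144*3*(6*1)*(1/2)*3/(-2) = -144*3*6*(1/2)*(-1/2)*3 = -2592*(-3)/4 = -144*(-27/2) = 1944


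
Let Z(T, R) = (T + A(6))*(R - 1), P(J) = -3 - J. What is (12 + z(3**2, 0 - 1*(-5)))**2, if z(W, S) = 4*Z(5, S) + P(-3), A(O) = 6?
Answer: 35344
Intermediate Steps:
Z(T, R) = (-1 + R)*(6 + T) (Z(T, R) = (T + 6)*(R - 1) = (6 + T)*(-1 + R) = (-1 + R)*(6 + T))
z(W, S) = -44 + 44*S (z(W, S) = 4*(-6 - 1*5 + 6*S + S*5) + (-3 - 1*(-3)) = 4*(-6 - 5 + 6*S + 5*S) + (-3 + 3) = 4*(-11 + 11*S) + 0 = (-44 + 44*S) + 0 = -44 + 44*S)
(12 + z(3**2, 0 - 1*(-5)))**2 = (12 + (-44 + 44*(0 - 1*(-5))))**2 = (12 + (-44 + 44*(0 + 5)))**2 = (12 + (-44 + 44*5))**2 = (12 + (-44 + 220))**2 = (12 + 176)**2 = 188**2 = 35344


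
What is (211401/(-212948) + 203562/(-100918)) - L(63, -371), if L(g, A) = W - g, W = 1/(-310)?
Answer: 99918818021261/1665497185460 ≈ 59.993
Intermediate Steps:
W = -1/310 ≈ -0.0032258
L(g, A) = -1/310 - g
(211401/(-212948) + 203562/(-100918)) - L(63, -371) = (211401/(-212948) + 203562/(-100918)) - (-1/310 - 1*63) = (211401*(-1/212948) + 203562*(-1/100918)) - (-1/310 - 63) = (-211401/212948 - 101781/50459) - 1*(-19531/310) = -32341143447/10745143132 + 19531/310 = 99918818021261/1665497185460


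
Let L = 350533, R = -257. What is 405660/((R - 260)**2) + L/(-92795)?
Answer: -56050395337/24803082755 ≈ -2.2598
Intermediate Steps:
405660/((R - 260)**2) + L/(-92795) = 405660/((-257 - 260)**2) + 350533/(-92795) = 405660/((-517)**2) + 350533*(-1/92795) = 405660/267289 - 350533/92795 = -56050395337/24803082755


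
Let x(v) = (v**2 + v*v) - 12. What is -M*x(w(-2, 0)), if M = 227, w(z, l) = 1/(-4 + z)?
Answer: 48805/18 ≈ 2711.4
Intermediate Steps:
x(v) = -12 + 2*v**2 (x(v) = (v**2 + v**2) - 12 = 2*v**2 - 12 = -12 + 2*v**2)
-M*x(w(-2, 0)) = -227*(-12 + 2*(1/(-4 - 2))**2) = -227*(-12 + 2*(1/(-6))**2) = -227*(-12 + 2*(-1/6)**2) = -227*(-12 + 2*(1/36)) = -227*(-12 + 1/18) = -227*(-215)/18 = -1*(-48805/18) = 48805/18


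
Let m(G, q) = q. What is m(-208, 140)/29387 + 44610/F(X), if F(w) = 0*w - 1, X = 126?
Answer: -1310953930/29387 ≈ -44610.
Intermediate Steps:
F(w) = -1 (F(w) = 0 - 1 = -1)
m(-208, 140)/29387 + 44610/F(X) = 140/29387 + 44610/(-1) = 140*(1/29387) + 44610*(-1) = 140/29387 - 44610 = -1310953930/29387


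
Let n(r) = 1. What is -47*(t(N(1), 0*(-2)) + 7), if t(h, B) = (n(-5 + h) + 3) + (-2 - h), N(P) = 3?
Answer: -282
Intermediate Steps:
t(h, B) = 2 - h (t(h, B) = (1 + 3) + (-2 - h) = 4 + (-2 - h) = 2 - h)
-47*(t(N(1), 0*(-2)) + 7) = -47*((2 - 1*3) + 7) = -47*((2 - 3) + 7) = -47*(-1 + 7) = -47*6 = -282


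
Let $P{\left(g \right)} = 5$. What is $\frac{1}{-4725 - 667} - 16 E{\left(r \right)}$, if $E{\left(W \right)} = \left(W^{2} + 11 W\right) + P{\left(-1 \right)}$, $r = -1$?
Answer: $\frac{431359}{5392} \approx 80.0$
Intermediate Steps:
$E{\left(W \right)} = 5 + W^{2} + 11 W$ ($E{\left(W \right)} = \left(W^{2} + 11 W\right) + 5 = 5 + W^{2} + 11 W$)
$\frac{1}{-4725 - 667} - 16 E{\left(r \right)} = \frac{1}{-4725 - 667} - 16 \left(5 + \left(-1\right)^{2} + 11 \left(-1\right)\right) = \frac{1}{-5392} - 16 \left(5 + 1 - 11\right) = - \frac{1}{5392} - 16 \left(-5\right) = - \frac{1}{5392} - -80 = - \frac{1}{5392} + 80 = \frac{431359}{5392}$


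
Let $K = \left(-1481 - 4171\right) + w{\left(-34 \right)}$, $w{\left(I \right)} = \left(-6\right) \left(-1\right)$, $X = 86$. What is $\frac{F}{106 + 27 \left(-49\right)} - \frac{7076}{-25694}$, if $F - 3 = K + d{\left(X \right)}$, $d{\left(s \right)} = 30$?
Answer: $\frac{2635033}{539131} \approx 4.8876$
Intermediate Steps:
$w{\left(I \right)} = 6$
$K = -5646$ ($K = \left(-1481 - 4171\right) + 6 = -5652 + 6 = -5646$)
$F = -5613$ ($F = 3 + \left(-5646 + 30\right) = 3 - 5616 = -5613$)
$\frac{F}{106 + 27 \left(-49\right)} - \frac{7076}{-25694} = - \frac{5613}{106 + 27 \left(-49\right)} - \frac{7076}{-25694} = - \frac{5613}{106 - 1323} - - \frac{122}{443} = - \frac{5613}{-1217} + \frac{122}{443} = \left(-5613\right) \left(- \frac{1}{1217}\right) + \frac{122}{443} = \frac{5613}{1217} + \frac{122}{443} = \frac{2635033}{539131}$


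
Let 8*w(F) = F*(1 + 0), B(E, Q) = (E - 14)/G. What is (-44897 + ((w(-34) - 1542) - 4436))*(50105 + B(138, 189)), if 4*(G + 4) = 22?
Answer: -10214043357/4 ≈ -2.5535e+9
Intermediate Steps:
G = 3/2 (G = -4 + (¼)*22 = -4 + 11/2 = 3/2 ≈ 1.5000)
B(E, Q) = -28/3 + 2*E/3 (B(E, Q) = (E - 14)/(3/2) = (-14 + E)*(⅔) = -28/3 + 2*E/3)
w(F) = F/8 (w(F) = (F*(1 + 0))/8 = (F*1)/8 = F/8)
(-44897 + ((w(-34) - 1542) - 4436))*(50105 + B(138, 189)) = (-44897 + (((⅛)*(-34) - 1542) - 4436))*(50105 + (-28/3 + (⅔)*138)) = (-44897 + ((-17/4 - 1542) - 4436))*(50105 + (-28/3 + 92)) = (-44897 + (-6185/4 - 4436))*(50105 + 248/3) = (-44897 - 23929/4)*(150563/3) = -203517/4*150563/3 = -10214043357/4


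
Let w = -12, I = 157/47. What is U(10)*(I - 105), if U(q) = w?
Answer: 57336/47 ≈ 1219.9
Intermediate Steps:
I = 157/47 (I = 157*(1/47) = 157/47 ≈ 3.3404)
U(q) = -12
U(10)*(I - 105) = -12*(157/47 - 105) = -12*(-4778/47) = 57336/47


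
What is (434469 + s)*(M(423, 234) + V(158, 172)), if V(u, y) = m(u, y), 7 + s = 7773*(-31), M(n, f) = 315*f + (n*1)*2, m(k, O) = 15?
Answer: 14429413929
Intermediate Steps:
M(n, f) = 2*n + 315*f (M(n, f) = 315*f + n*2 = 315*f + 2*n = 2*n + 315*f)
s = -240970 (s = -7 + 7773*(-31) = -7 - 240963 = -240970)
V(u, y) = 15
(434469 + s)*(M(423, 234) + V(158, 172)) = (434469 - 240970)*((2*423 + 315*234) + 15) = 193499*((846 + 73710) + 15) = 193499*(74556 + 15) = 193499*74571 = 14429413929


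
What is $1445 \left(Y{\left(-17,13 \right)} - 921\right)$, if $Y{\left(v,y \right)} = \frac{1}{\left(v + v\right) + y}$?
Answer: $- \frac{27949190}{21} \approx -1.3309 \cdot 10^{6}$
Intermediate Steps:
$Y{\left(v,y \right)} = \frac{1}{y + 2 v}$ ($Y{\left(v,y \right)} = \frac{1}{2 v + y} = \frac{1}{y + 2 v}$)
$1445 \left(Y{\left(-17,13 \right)} - 921\right) = 1445 \left(\frac{1}{13 + 2 \left(-17\right)} - 921\right) = 1445 \left(\frac{1}{13 - 34} - 921\right) = 1445 \left(\frac{1}{-21} - 921\right) = 1445 \left(- \frac{1}{21} - 921\right) = 1445 \left(- \frac{19342}{21}\right) = - \frac{27949190}{21}$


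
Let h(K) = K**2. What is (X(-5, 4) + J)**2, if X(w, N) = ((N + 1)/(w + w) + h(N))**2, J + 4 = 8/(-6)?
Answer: 7946761/144 ≈ 55186.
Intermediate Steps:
J = -16/3 (J = -4 + 8/(-6) = -4 + 8*(-1/6) = -4 - 4/3 = -16/3 ≈ -5.3333)
X(w, N) = (N**2 + (1 + N)/(2*w))**2 (X(w, N) = ((N + 1)/(w + w) + N**2)**2 = ((1 + N)/((2*w)) + N**2)**2 = ((1 + N)*(1/(2*w)) + N**2)**2 = ((1 + N)/(2*w) + N**2)**2 = (N**2 + (1 + N)/(2*w))**2)
(X(-5, 4) + J)**2 = ((1/4)*(1 + 4 + 2*(-5)*4**2)**2/(-5)**2 - 16/3)**2 = ((1/4)*(1/25)*(1 + 4 + 2*(-5)*16)**2 - 16/3)**2 = ((1/4)*(1/25)*(1 + 4 - 160)**2 - 16/3)**2 = ((1/4)*(1/25)*(-155)**2 - 16/3)**2 = ((1/4)*(1/25)*24025 - 16/3)**2 = (961/4 - 16/3)**2 = (2819/12)**2 = 7946761/144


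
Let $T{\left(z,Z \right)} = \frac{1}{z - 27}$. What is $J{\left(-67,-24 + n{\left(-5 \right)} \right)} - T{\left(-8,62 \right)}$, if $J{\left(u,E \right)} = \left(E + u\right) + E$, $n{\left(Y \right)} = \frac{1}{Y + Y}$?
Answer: $- \frac{4031}{35} \approx -115.17$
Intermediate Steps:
$n{\left(Y \right)} = \frac{1}{2 Y}$
$T{\left(z,Z \right)} = \frac{1}{-27 + z}$
$J{\left(u,E \right)} = u + 2 E$
$J{\left(-67,-24 + n{\left(-5 \right)} \right)} - T{\left(-8,62 \right)} = \left(-67 + 2 \left(-24 + \frac{1}{2 \left(-5\right)}\right)\right) - \frac{1}{-27 - 8} = \left(-67 + 2 \left(-24 + \frac{1}{2} \left(- \frac{1}{5}\right)\right)\right) - \frac{1}{-35} = \left(-67 + 2 \left(-24 - \frac{1}{10}\right)\right) - - \frac{1}{35} = \left(-67 + 2 \left(- \frac{241}{10}\right)\right) + \frac{1}{35} = \left(-67 - \frac{241}{5}\right) + \frac{1}{35} = - \frac{576}{5} + \frac{1}{35} = - \frac{4031}{35}$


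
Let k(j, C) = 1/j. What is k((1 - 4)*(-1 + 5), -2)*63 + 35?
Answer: 119/4 ≈ 29.750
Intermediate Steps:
k((1 - 4)*(-1 + 5), -2)*63 + 35 = 63/((1 - 4)*(-1 + 5)) + 35 = 63/(-3*4) + 35 = 63/(-12) + 35 = -1/12*63 + 35 = -21/4 + 35 = 119/4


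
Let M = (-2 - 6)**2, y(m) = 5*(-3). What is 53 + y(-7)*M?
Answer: -907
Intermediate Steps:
y(m) = -15
M = 64 (M = (-8)**2 = 64)
53 + y(-7)*M = 53 - 15*64 = 53 - 960 = -907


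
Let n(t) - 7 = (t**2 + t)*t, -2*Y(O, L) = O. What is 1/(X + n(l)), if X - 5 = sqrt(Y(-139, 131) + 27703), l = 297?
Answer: 17524196/460646168151109 - 23*sqrt(210)/1381938504453327 ≈ 3.8042e-8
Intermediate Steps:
Y(O, L) = -O/2
n(t) = 7 + t*(t + t**2) (n(t) = 7 + (t**2 + t)*t = 7 + (t + t**2)*t = 7 + t*(t + t**2))
X = 5 + 23*sqrt(210)/2 (X = 5 + sqrt(-1/2*(-139) + 27703) = 5 + sqrt(139/2 + 27703) = 5 + sqrt(55545/2) = 5 + 23*sqrt(210)/2 ≈ 171.65)
1/(X + n(l)) = 1/((5 + 23*sqrt(210)/2) + (7 + 297**2 + 297**3)) = 1/((5 + 23*sqrt(210)/2) + (7 + 88209 + 26198073)) = 1/((5 + 23*sqrt(210)/2) + 26286289) = 1/(26286294 + 23*sqrt(210)/2)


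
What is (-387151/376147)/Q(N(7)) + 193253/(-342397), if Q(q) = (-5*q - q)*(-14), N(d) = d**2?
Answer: -299330922303103/530106243541644 ≈ -0.56466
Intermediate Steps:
Q(q) = 84*q (Q(q) = -6*q*(-14) = 84*q)
(-387151/376147)/Q(N(7)) + 193253/(-342397) = (-387151/376147)/((84*7**2)) + 193253/(-342397) = (-387151*1/376147)/((84*49)) + 193253*(-1/342397) = -387151/376147/4116 - 193253/342397 = -387151/376147*1/4116 - 193253/342397 = -387151/1548221052 - 193253/342397 = -299330922303103/530106243541644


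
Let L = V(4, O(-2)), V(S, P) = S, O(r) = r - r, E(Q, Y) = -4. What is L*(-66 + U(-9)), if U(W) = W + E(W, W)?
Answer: -316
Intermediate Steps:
U(W) = -4 + W (U(W) = W - 4 = -4 + W)
O(r) = 0
L = 4
L*(-66 + U(-9)) = 4*(-66 + (-4 - 9)) = 4*(-66 - 13) = 4*(-79) = -316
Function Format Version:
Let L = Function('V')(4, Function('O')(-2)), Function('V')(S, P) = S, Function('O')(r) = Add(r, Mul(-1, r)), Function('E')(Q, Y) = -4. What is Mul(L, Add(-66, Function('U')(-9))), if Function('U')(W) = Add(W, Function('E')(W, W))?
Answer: -316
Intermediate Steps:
Function('U')(W) = Add(-4, W) (Function('U')(W) = Add(W, -4) = Add(-4, W))
Function('O')(r) = 0
L = 4
Mul(L, Add(-66, Function('U')(-9))) = Mul(4, Add(-66, Add(-4, -9))) = Mul(4, Add(-66, -13)) = Mul(4, -79) = -316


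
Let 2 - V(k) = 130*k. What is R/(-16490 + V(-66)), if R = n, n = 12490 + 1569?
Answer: -14059/7908 ≈ -1.7778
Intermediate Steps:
V(k) = 2 - 130*k
n = 14059
R = 14059
R/(-16490 + V(-66)) = 14059/(-16490 + (2 - 130*(-66))) = 14059/(-16490 + (2 + 8580)) = 14059/(-16490 + 8582) = 14059/(-7908) = 14059*(-1/7908) = -14059/7908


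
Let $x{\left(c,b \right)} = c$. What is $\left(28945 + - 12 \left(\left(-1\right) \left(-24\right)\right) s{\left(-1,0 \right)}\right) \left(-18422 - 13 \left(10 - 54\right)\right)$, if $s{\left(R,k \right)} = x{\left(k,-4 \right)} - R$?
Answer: $-511527450$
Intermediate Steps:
$s{\left(R,k \right)} = k - R$
$\left(28945 + - 12 \left(\left(-1\right) \left(-24\right)\right) s{\left(-1,0 \right)}\right) \left(-18422 - 13 \left(10 - 54\right)\right) = \left(28945 + - 12 \left(\left(-1\right) \left(-24\right)\right) \left(0 - -1\right)\right) \left(-18422 - 13 \left(10 - 54\right)\right) = \left(28945 + \left(-12\right) 24 \left(0 + 1\right)\right) \left(-18422 - -572\right) = \left(28945 - 288\right) \left(-18422 + 572\right) = \left(28945 - 288\right) \left(-17850\right) = 28657 \left(-17850\right) = -511527450$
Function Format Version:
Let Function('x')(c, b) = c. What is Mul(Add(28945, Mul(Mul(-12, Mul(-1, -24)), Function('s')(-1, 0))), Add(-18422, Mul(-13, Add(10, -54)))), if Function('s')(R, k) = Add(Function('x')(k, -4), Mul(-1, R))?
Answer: -511527450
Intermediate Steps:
Function('s')(R, k) = Add(k, Mul(-1, R))
Mul(Add(28945, Mul(Mul(-12, Mul(-1, -24)), Function('s')(-1, 0))), Add(-18422, Mul(-13, Add(10, -54)))) = Mul(Add(28945, Mul(Mul(-12, Mul(-1, -24)), Add(0, Mul(-1, -1)))), Add(-18422, Mul(-13, Add(10, -54)))) = Mul(Add(28945, Mul(Mul(-12, 24), Add(0, 1))), Add(-18422, Mul(-13, -44))) = Mul(Add(28945, Mul(-288, 1)), Add(-18422, 572)) = Mul(Add(28945, -288), -17850) = Mul(28657, -17850) = -511527450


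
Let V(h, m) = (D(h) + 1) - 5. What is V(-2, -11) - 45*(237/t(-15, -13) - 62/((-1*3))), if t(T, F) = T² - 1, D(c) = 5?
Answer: -218761/224 ≈ -976.61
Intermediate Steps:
t(T, F) = -1 + T²
V(h, m) = 1 (V(h, m) = (5 + 1) - 5 = 6 - 5 = 1)
V(-2, -11) - 45*(237/t(-15, -13) - 62/((-1*3))) = 1 - 45*(237/(-1 + (-15)²) - 62/((-1*3))) = 1 - 45*(237/(-1 + 225) - 62/(-3)) = 1 - 45*(237/224 - 62*(-⅓)) = 1 - 45*(237*(1/224) + 62/3) = 1 - 45*(237/224 + 62/3) = 1 - 45*14599/672 = 1 - 218985/224 = -218761/224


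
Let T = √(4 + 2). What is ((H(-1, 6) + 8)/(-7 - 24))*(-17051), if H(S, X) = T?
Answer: 136408/31 + 17051*√6/31 ≈ 5747.6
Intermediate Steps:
T = √6 ≈ 2.4495
H(S, X) = √6
((H(-1, 6) + 8)/(-7 - 24))*(-17051) = ((√6 + 8)/(-7 - 24))*(-17051) = ((8 + √6)/(-31))*(-17051) = ((8 + √6)*(-1/31))*(-17051) = (-8/31 - √6/31)*(-17051) = 136408/31 + 17051*√6/31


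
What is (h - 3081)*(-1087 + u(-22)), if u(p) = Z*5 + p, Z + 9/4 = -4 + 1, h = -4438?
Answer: 34143779/4 ≈ 8.5359e+6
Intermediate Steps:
Z = -21/4 (Z = -9/4 + (-4 + 1) = -9/4 - 3 = -21/4 ≈ -5.2500)
u(p) = -105/4 + p (u(p) = -21/4*5 + p = -105/4 + p)
(h - 3081)*(-1087 + u(-22)) = (-4438 - 3081)*(-1087 + (-105/4 - 22)) = -7519*(-1087 - 193/4) = -7519*(-4541/4) = 34143779/4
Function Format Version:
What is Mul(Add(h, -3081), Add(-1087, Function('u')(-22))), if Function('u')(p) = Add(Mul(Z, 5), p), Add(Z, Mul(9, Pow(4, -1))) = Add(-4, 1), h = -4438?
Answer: Rational(34143779, 4) ≈ 8.5359e+6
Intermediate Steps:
Z = Rational(-21, 4) (Z = Add(Rational(-9, 4), Add(-4, 1)) = Add(Rational(-9, 4), -3) = Rational(-21, 4) ≈ -5.2500)
Function('u')(p) = Add(Rational(-105, 4), p) (Function('u')(p) = Add(Mul(Rational(-21, 4), 5), p) = Add(Rational(-105, 4), p))
Mul(Add(h, -3081), Add(-1087, Function('u')(-22))) = Mul(Add(-4438, -3081), Add(-1087, Add(Rational(-105, 4), -22))) = Mul(-7519, Add(-1087, Rational(-193, 4))) = Mul(-7519, Rational(-4541, 4)) = Rational(34143779, 4)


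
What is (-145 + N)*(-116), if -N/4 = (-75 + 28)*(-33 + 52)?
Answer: -397532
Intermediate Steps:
N = 3572 (N = -4*(-75 + 28)*(-33 + 52) = -(-188)*19 = -4*(-893) = 3572)
(-145 + N)*(-116) = (-145 + 3572)*(-116) = 3427*(-116) = -397532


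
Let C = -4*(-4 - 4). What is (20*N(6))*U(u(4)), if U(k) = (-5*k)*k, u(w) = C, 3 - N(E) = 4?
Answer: 102400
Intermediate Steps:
N(E) = -1 (N(E) = 3 - 1*4 = 3 - 4 = -1)
C = 32 (C = -4*(-8) = 32)
u(w) = 32
U(k) = -5*k**2
(20*N(6))*U(u(4)) = (20*(-1))*(-5*32**2) = -(-100)*1024 = -20*(-5120) = 102400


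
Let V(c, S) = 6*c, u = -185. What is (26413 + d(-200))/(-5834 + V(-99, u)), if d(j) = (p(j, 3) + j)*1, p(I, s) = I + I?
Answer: -25813/6428 ≈ -4.0157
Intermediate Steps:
p(I, s) = 2*I
d(j) = 3*j (d(j) = (2*j + j)*1 = (3*j)*1 = 3*j)
(26413 + d(-200))/(-5834 + V(-99, u)) = (26413 + 3*(-200))/(-5834 + 6*(-99)) = (26413 - 600)/(-5834 - 594) = 25813/(-6428) = 25813*(-1/6428) = -25813/6428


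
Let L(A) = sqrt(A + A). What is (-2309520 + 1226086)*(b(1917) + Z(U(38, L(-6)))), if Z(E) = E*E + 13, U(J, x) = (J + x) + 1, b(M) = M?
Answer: -3725929526 - 169015704*I*sqrt(3) ≈ -3.7259e+9 - 2.9274e+8*I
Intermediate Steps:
L(A) = sqrt(2)*sqrt(A) (L(A) = sqrt(2*A) = sqrt(2)*sqrt(A))
U(J, x) = 1 + J + x
Z(E) = 13 + E**2 (Z(E) = E**2 + 13 = 13 + E**2)
(-2309520 + 1226086)*(b(1917) + Z(U(38, L(-6)))) = (-2309520 + 1226086)*(1917 + (13 + (1 + 38 + sqrt(2)*sqrt(-6))**2)) = -1083434*(1917 + (13 + (1 + 38 + sqrt(2)*(I*sqrt(6)))**2)) = -1083434*(1917 + (13 + (1 + 38 + 2*I*sqrt(3))**2)) = -1083434*(1917 + (13 + (39 + 2*I*sqrt(3))**2)) = -1083434*(1930 + (39 + 2*I*sqrt(3))**2) = -2091027620 - 1083434*(39 + 2*I*sqrt(3))**2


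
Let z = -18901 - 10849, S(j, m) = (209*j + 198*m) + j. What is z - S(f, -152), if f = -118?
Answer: 25126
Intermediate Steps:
S(j, m) = 198*m + 210*j (S(j, m) = (198*m + 209*j) + j = 198*m + 210*j)
z = -29750
z - S(f, -152) = -29750 - (198*(-152) + 210*(-118)) = -29750 - (-30096 - 24780) = -29750 - 1*(-54876) = -29750 + 54876 = 25126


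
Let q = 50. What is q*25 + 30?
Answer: 1280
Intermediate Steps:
q*25 + 30 = 50*25 + 30 = 1250 + 30 = 1280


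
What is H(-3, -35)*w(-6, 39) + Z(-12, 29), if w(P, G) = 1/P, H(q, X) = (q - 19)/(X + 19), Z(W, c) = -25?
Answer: -1211/48 ≈ -25.229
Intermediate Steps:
H(q, X) = (-19 + q)/(19 + X)
H(-3, -35)*w(-6, 39) + Z(-12, 29) = ((-19 - 3)/(19 - 35))/(-6) - 25 = (-22/(-16))*(-⅙) - 25 = -1/16*(-22)*(-⅙) - 25 = (11/8)*(-⅙) - 25 = -11/48 - 25 = -1211/48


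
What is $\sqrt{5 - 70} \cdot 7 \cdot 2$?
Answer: $14 i \sqrt{65} \approx 112.87 i$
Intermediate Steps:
$\sqrt{5 - 70} \cdot 7 \cdot 2 = \sqrt{-65} \cdot 14 = i \sqrt{65} \cdot 14 = 14 i \sqrt{65}$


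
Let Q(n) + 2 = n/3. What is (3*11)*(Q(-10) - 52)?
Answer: -1892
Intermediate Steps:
Q(n) = -2 + n/3
(3*11)*(Q(-10) - 52) = (3*11)*((-2 + (⅓)*(-10)) - 52) = 33*((-2 - 10/3) - 52) = 33*(-16/3 - 52) = 33*(-172/3) = -1892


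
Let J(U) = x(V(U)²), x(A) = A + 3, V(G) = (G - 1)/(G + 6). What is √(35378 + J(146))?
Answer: √817463649/152 ≈ 188.10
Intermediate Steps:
V(G) = (-1 + G)/(6 + G)
x(A) = 3 + A
J(U) = 3 + (-1 + U)²/(6 + U)² (J(U) = 3 + ((-1 + U)/(6 + U))² = 3 + (-1 + U)²/(6 + U)²)
√(35378 + J(146)) = √(35378 + (3 + (-1 + 146)²/(6 + 146)²)) = √(35378 + (3 + 145²/152²)) = √(35378 + (3 + 21025*(1/23104))) = √(35378 + (3 + 21025/23104)) = √(35378 + 90337/23104) = √(817463649/23104) = √817463649/152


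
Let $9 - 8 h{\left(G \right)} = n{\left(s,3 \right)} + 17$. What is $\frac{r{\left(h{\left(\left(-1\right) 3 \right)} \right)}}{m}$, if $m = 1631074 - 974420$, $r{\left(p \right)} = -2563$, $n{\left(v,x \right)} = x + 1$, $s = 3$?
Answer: $- \frac{2563}{656654} \approx -0.0039031$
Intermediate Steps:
$n{\left(v,x \right)} = 1 + x$
$h{\left(G \right)} = - \frac{3}{2}$ ($h{\left(G \right)} = \frac{9}{8} - \frac{\left(1 + 3\right) + 17}{8} = \frac{9}{8} - \frac{4 + 17}{8} = \frac{9}{8} - \frac{21}{8} = - \frac{3}{2}$)
$m = 656654$
$\frac{r{\left(h{\left(\left(-1\right) 3 \right)} \right)}}{m} = - \frac{2563}{656654}$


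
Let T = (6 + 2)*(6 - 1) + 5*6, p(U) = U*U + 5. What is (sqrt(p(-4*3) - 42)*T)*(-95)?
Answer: -6650*sqrt(107) ≈ -68788.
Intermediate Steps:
p(U) = 5 + U**2 (p(U) = U**2 + 5 = 5 + U**2)
T = 70 (T = 8*5 + 30 = 40 + 30 = 70)
(sqrt(p(-4*3) - 42)*T)*(-95) = (sqrt((5 + (-4*3)**2) - 42)*70)*(-95) = (sqrt((5 + (-12)**2) - 42)*70)*(-95) = (sqrt((5 + 144) - 42)*70)*(-95) = (sqrt(149 - 42)*70)*(-95) = (sqrt(107)*70)*(-95) = (70*sqrt(107))*(-95) = -6650*sqrt(107)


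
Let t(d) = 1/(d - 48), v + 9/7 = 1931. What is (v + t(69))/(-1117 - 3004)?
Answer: -40525/86541 ≈ -0.46828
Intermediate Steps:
v = 13508/7 (v = -9/7 + 1931 = 13508/7 ≈ 1929.7)
t(d) = 1/(-48 + d)
(v + t(69))/(-1117 - 3004) = (13508/7 + 1/(-48 + 69))/(-1117 - 3004) = (13508/7 + 1/21)/(-4121) = (13508/7 + 1/21)*(-1/4121) = (40525/21)*(-1/4121) = -40525/86541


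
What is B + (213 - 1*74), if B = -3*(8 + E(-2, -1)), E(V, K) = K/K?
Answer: 112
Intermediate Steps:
E(V, K) = 1
B = -27 (B = -3*(8 + 1) = -3*9 = -27)
B + (213 - 1*74) = -27 + (213 - 1*74) = -27 + (213 - 74) = -27 + 139 = 112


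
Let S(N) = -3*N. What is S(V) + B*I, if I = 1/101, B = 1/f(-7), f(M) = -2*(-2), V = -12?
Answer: 14545/404 ≈ 36.002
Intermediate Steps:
f(M) = 4
B = ¼ (B = 1/4 = ¼ ≈ 0.25000)
I = 1/101 ≈ 0.0099010
S(V) + B*I = -3*(-12) + (¼)*(1/101) = 36 + 1/404 = 14545/404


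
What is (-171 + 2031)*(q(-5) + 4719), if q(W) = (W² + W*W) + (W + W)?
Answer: 8851740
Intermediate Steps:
q(W) = 2*W + 2*W² (q(W) = (W² + W²) + 2*W = 2*W² + 2*W = 2*W + 2*W²)
(-171 + 2031)*(q(-5) + 4719) = (-171 + 2031)*(2*(-5)*(1 - 5) + 4719) = 1860*(2*(-5)*(-4) + 4719) = 1860*(40 + 4719) = 1860*4759 = 8851740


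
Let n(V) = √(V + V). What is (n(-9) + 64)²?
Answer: 4078 + 384*I*√2 ≈ 4078.0 + 543.06*I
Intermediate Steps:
n(V) = √2*√V (n(V) = √(2*V) = √2*√V)
(n(-9) + 64)² = (√2*√(-9) + 64)² = (√2*(3*I) + 64)² = (3*I*√2 + 64)² = (64 + 3*I*√2)²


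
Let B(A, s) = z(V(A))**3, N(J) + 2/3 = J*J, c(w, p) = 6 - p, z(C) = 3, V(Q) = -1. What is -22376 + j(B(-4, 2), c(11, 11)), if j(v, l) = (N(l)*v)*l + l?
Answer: -25666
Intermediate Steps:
N(J) = -2/3 + J**2 (N(J) = -2/3 + J*J = -2/3 + J**2)
B(A, s) = 27 (B(A, s) = 3**3 = 27)
j(v, l) = l + l*v*(-2/3 + l**2) (j(v, l) = ((-2/3 + l**2)*v)*l + l = (v*(-2/3 + l**2))*l + l = l*v*(-2/3 + l**2) + l = l + l*v*(-2/3 + l**2))
-22376 + j(B(-4, 2), c(11, 11)) = -22376 + (6 - 1*11)*(3 + 27*(-2 + 3*(6 - 1*11)**2))/3 = -22376 + (6 - 11)*(3 + 27*(-2 + 3*(6 - 11)**2))/3 = -22376 + (1/3)*(-5)*(3 + 27*(-2 + 3*(-5)**2)) = -22376 + (1/3)*(-5)*(3 + 27*(-2 + 3*25)) = -22376 + (1/3)*(-5)*(3 + 27*(-2 + 75)) = -22376 + (1/3)*(-5)*(3 + 27*73) = -22376 + (1/3)*(-5)*(3 + 1971) = -22376 + (1/3)*(-5)*1974 = -22376 - 3290 = -25666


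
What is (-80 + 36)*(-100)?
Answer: 4400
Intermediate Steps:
(-80 + 36)*(-100) = -44*(-100) = 4400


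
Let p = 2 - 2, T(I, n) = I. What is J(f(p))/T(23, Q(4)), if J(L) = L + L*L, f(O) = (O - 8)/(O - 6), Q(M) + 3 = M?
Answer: 28/207 ≈ 0.13527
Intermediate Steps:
Q(M) = -3 + M
p = 0
f(O) = (-8 + O)/(-6 + O)
J(L) = L + L²
J(f(p))/T(23, Q(4)) = (((-8 + 0)/(-6 + 0))*(1 + (-8 + 0)/(-6 + 0)))/23 = ((-8/(-6))*(1 - 8/(-6)))*(1/23) = ((-⅙*(-8))*(1 - ⅙*(-8)))*(1/23) = (4*(1 + 4/3)/3)*(1/23) = ((4/3)*(7/3))*(1/23) = (28/9)*(1/23) = 28/207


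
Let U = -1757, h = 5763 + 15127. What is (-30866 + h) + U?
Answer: -11733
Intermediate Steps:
h = 20890
(-30866 + h) + U = (-30866 + 20890) - 1757 = -9976 - 1757 = -11733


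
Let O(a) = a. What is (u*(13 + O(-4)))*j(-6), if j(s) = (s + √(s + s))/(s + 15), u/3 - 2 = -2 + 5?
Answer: -90 + 30*I*√3 ≈ -90.0 + 51.962*I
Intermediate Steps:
u = 15 (u = 6 + 3*(-2 + 5) = 6 + 3*3 = 6 + 9 = 15)
j(s) = (s + √2*√s)/(15 + s) (j(s) = (s + √(2*s))/(15 + s) = (s + √2*√s)/(15 + s))
(u*(13 + O(-4)))*j(-6) = (15*(13 - 4))*((-6 + √2*√(-6))/(15 - 6)) = (15*9)*((-6 + √2*(I*√6))/9) = 135*((-6 + 2*I*√3)/9) = 135*(-⅔ + 2*I*√3/9) = -90 + 30*I*√3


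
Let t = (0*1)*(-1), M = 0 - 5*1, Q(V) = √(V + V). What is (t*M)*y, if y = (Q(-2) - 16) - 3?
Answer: 0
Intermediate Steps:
Q(V) = √2*√V (Q(V) = √(2*V) = √2*√V)
M = -5 (M = 0 - 5 = -5)
t = 0 (t = 0*(-1) = 0)
y = -19 + 2*I (y = (√2*√(-2) - 16) - 3 = (√2*(I*√2) - 16) - 3 = (2*I - 16) - 3 = (-16 + 2*I) - 3 = -19 + 2*I ≈ -19.0 + 2.0*I)
(t*M)*y = (0*(-5))*(-19 + 2*I) = 0*(-19 + 2*I) = 0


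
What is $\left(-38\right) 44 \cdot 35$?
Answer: $-58520$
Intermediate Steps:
$\left(-38\right) 44 \cdot 35 = \left(-1672\right) 35 = -58520$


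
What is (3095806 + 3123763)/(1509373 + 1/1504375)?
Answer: 9356564114375/2270663006876 ≈ 4.1206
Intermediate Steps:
(3095806 + 3123763)/(1509373 + 1/1504375) = 6219569/(1509373 + 1/1504375) = 6219569/(2270663006876/1504375) = 6219569*(1504375/2270663006876) = 9356564114375/2270663006876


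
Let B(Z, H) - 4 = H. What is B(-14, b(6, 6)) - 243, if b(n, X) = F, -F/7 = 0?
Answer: -239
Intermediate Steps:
F = 0 (F = -7*0 = 0)
b(n, X) = 0
B(Z, H) = 4 + H
B(-14, b(6, 6)) - 243 = (4 + 0) - 243 = 4 - 243 = -239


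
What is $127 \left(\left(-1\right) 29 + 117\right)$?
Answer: $11176$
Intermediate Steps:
$127 \left(\left(-1\right) 29 + 117\right) = 127 \left(-29 + 117\right) = 127 \cdot 88 = 11176$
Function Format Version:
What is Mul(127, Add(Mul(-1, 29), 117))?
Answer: 11176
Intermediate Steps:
Mul(127, Add(Mul(-1, 29), 117)) = Mul(127, Add(-29, 117)) = Mul(127, 88) = 11176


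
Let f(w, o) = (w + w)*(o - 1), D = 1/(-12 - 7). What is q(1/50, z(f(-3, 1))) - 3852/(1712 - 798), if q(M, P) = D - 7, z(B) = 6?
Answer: -97832/8683 ≈ -11.267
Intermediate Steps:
D = -1/19 (D = 1/(-19) = -1/19 ≈ -0.052632)
f(w, o) = 2*w*(-1 + o) (f(w, o) = (2*w)*(-1 + o) = 2*w*(-1 + o))
q(M, P) = -134/19 (q(M, P) = -1/19 - 7 = -134/19)
q(1/50, z(f(-3, 1))) - 3852/(1712 - 798) = -134/19 - 3852/(1712 - 798) = -134/19 - 3852/914 = -134/19 - 1*1926/457 = -134/19 - 1926/457 = -97832/8683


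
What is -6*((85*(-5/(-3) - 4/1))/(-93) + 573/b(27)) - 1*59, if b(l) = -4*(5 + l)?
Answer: -267461/5952 ≈ -44.936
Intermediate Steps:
b(l) = -20 - 4*l
-6*((85*(-5/(-3) - 4/1))/(-93) + 573/b(27)) - 1*59 = -6*((85*(-5/(-3) - 4/1))/(-93) + 573/(-20 - 4*27)) - 1*59 = -6*((85*(-5*(-1/3) - 4*1))*(-1/93) + 573/(-20 - 108)) - 59 = -6*((85*(5/3 - 4))*(-1/93) + 573/(-128)) - 59 = -6*((85*(-7/3))*(-1/93) + 573*(-1/128)) - 59 = -6*(-595/3*(-1/93) - 573/128) - 59 = -6*(595/279 - 573/128) - 59 = -6*(-83707/35712) - 59 = 83707/5952 - 59 = -267461/5952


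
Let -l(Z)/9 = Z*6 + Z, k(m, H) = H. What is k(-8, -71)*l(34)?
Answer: 152082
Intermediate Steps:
l(Z) = -63*Z (l(Z) = -9*(Z*6 + Z) = -9*(6*Z + Z) = -63*Z)
k(-8, -71)*l(34) = -(-4473)*34 = -71*(-2142) = 152082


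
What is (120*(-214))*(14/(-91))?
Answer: 51360/13 ≈ 3950.8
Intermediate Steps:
(120*(-214))*(14/(-91)) = -359520*(-1)/91 = -25680*(-2/13) = 51360/13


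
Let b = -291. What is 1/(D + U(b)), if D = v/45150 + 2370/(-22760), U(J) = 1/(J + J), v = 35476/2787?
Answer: -1984315293900/209476896377 ≈ -9.4727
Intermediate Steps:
v = 35476/2787 (v = 35476*(1/2787) = 35476/2787 ≈ 12.729)
U(J) = 1/(2*J)
D = -2124406391/20456858700 (D = (35476/2787)/45150 + 2370/(-22760) = (35476/2787)*(1/45150) + 2370*(-1/22760) = 2534/8988075 - 237/2276 = -2124406391/20456858700 ≈ -0.10385)
1/(D + U(b)) = 1/(-2124406391/20456858700 + (1/2)/(-291)) = 1/(-2124406391/20456858700 + (1/2)*(-1/291)) = 1/(-2124406391/20456858700 - 1/582) = 1/(-209476896377/1984315293900) = -1984315293900/209476896377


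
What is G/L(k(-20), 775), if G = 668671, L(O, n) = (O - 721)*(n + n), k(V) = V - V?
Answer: -668671/1117550 ≈ -0.59834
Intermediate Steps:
k(V) = 0
L(O, n) = 2*n*(-721 + O) (L(O, n) = (-721 + O)*(2*n) = 2*n*(-721 + O))
G/L(k(-20), 775) = 668671/((2*775*(-721 + 0))) = 668671/((2*775*(-721))) = 668671/(-1117550) = 668671*(-1/1117550) = -668671/1117550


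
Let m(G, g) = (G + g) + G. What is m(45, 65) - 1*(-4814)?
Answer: 4969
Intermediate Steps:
m(G, g) = g + 2*G
m(45, 65) - 1*(-4814) = (65 + 2*45) - 1*(-4814) = (65 + 90) + 4814 = 155 + 4814 = 4969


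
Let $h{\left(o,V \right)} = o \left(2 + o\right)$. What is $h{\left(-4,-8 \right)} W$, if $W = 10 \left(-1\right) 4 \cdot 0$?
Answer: $0$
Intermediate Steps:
$W = 0$ ($W = 10 \left(\left(-4\right) 0\right) = 10 \cdot 0 = 0$)
$h{\left(-4,-8 \right)} W = - 4 \left(2 - 4\right) 0 = \left(-4\right) \left(-2\right) 0 = 8 \cdot 0 = 0$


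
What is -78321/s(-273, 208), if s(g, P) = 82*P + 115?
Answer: -78321/17171 ≈ -4.5612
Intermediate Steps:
s(g, P) = 115 + 82*P
-78321/s(-273, 208) = -78321/(115 + 82*208) = -78321/(115 + 17056) = -78321/17171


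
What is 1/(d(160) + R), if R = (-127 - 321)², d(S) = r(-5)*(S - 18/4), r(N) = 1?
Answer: 2/401719 ≈ 4.9786e-6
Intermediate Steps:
d(S) = -9/2 + S (d(S) = 1*(S - 18/4) = 1*(S - 18*¼) = 1*(S - 9/2) = 1*(-9/2 + S) = -9/2 + S)
R = 200704 (R = (-448)² = 200704)
1/(d(160) + R) = 1/((-9/2 + 160) + 200704) = 1/(311/2 + 200704) = 1/(401719/2) = 2/401719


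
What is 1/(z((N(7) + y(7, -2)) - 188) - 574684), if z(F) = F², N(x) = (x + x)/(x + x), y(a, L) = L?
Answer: -1/538963 ≈ -1.8554e-6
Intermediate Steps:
N(x) = 1 (N(x) = (2*x)/((2*x)) = (2*x)*(1/(2*x)) = 1)
1/(z((N(7) + y(7, -2)) - 188) - 574684) = 1/(((1 - 2) - 188)² - 574684) = 1/((-1 - 188)² - 574684) = 1/((-189)² - 574684) = 1/(35721 - 574684) = 1/(-538963) = -1/538963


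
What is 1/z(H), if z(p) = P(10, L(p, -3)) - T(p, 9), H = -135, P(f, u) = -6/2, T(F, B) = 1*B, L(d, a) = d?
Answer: -1/12 ≈ -0.083333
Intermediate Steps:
T(F, B) = B
P(f, u) = -3 (P(f, u) = -6*½ = -3)
z(p) = -12 (z(p) = -3 - 1*9 = -3 - 9 = -12)
1/z(H) = 1/(-12) = -1/12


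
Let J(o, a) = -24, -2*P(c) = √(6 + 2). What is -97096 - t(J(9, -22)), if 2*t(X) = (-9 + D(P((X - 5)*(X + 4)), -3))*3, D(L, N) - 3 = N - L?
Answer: -194165/2 - 3*√2/2 ≈ -97085.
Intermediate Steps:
P(c) = -√2 (P(c) = -√(6 + 2)/2 = -√2)
D(L, N) = 3 + N - L (D(L, N) = 3 + (N - L) = 3 + N - L)
t(X) = -27/2 + 3*√2/2 (t(X) = ((-9 + (3 - 3 - (-1)*√2))*3)/2 = ((-9 + (3 - 3 + √2))*3)/2 = ((-9 + √2)*3)/2 = (-27 + 3*√2)/2 = -27/2 + 3*√2/2)
-97096 - t(J(9, -22)) = -97096 - (-27/2 + 3*√2/2) = -97096 + (27/2 - 3*√2/2) = -194165/2 - 3*√2/2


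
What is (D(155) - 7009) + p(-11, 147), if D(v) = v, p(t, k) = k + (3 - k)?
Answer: -6851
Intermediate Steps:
p(t, k) = 3
(D(155) - 7009) + p(-11, 147) = (155 - 7009) + 3 = -6854 + 3 = -6851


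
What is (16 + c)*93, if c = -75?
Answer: -5487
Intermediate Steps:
(16 + c)*93 = (16 - 75)*93 = -59*93 = -5487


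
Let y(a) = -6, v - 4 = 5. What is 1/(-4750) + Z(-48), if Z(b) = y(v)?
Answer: -28501/4750 ≈ -6.0002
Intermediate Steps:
v = 9 (v = 4 + 5 = 9)
Z(b) = -6
1/(-4750) + Z(-48) = 1/(-4750) - 6 = -1/4750 - 6 = -28501/4750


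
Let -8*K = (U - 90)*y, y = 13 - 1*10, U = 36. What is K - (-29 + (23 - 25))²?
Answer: -3763/4 ≈ -940.75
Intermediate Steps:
y = 3 (y = 13 - 10 = 3)
K = 81/4 (K = -(36 - 90)*3/8 = -(-27)*3/4 = -⅛*(-162) = 81/4 ≈ 20.250)
K - (-29 + (23 - 25))² = 81/4 - (-29 + (23 - 25))² = 81/4 - (-29 - 2)² = 81/4 - 1*(-31)² = 81/4 - 1*961 = 81/4 - 961 = -3763/4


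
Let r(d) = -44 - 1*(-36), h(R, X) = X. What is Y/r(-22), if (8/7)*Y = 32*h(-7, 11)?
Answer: -77/2 ≈ -38.500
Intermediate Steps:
r(d) = -8 (r(d) = -44 + 36 = -8)
Y = 308 (Y = 7*(32*11)/8 = (7/8)*352 = 308)
Y/r(-22) = 308/(-8) = 308*(-⅛) = -77/2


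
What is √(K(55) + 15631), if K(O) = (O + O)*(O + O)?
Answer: √27731 ≈ 166.53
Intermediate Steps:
K(O) = 4*O² (K(O) = (2*O)*(2*O) = 4*O²)
√(K(55) + 15631) = √(4*55² + 15631) = √(4*3025 + 15631) = √(12100 + 15631) = √27731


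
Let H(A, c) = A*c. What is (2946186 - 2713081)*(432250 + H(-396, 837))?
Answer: 23496517790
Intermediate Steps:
(2946186 - 2713081)*(432250 + H(-396, 837)) = (2946186 - 2713081)*(432250 - 396*837) = 233105*(432250 - 331452) = 233105*100798 = 23496517790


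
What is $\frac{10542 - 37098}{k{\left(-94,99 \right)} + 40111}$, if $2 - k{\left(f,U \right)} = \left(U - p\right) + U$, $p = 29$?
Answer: $- \frac{6639}{9986} \approx -0.66483$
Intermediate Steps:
$k{\left(f,U \right)} = 31 - 2 U$ ($k{\left(f,U \right)} = 2 - \left(\left(U - 29\right) + U\right) = 2 - \left(\left(-29 + U\right) + U\right) = 2 - \left(-29 + 2 U\right) = 31 - 2 U$)
$\frac{10542 - 37098}{k{\left(-94,99 \right)} + 40111} = \frac{10542 - 37098}{\left(31 - 198\right) + 40111} = - \frac{26556}{\left(31 - 198\right) + 40111} = - \frac{26556}{-167 + 40111} = - \frac{26556}{39944} = \left(-26556\right) \frac{1}{39944} = - \frac{6639}{9986}$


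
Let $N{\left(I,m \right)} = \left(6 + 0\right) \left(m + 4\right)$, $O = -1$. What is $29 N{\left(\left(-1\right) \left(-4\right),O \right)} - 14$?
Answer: $508$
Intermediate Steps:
$N{\left(I,m \right)} = 24 + 6 m$ ($N{\left(I,m \right)} = 6 \left(4 + m\right) = 24 + 6 m$)
$29 N{\left(\left(-1\right) \left(-4\right),O \right)} - 14 = 29 \left(24 + 6 \left(-1\right)\right) - 14 = 29 \left(24 - 6\right) - 14 = 29 \cdot 18 - 14 = 522 - 14 = 508$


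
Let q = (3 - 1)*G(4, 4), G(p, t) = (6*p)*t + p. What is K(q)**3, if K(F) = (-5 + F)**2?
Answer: 54980371265625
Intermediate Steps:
G(p, t) = p + 6*p*t (G(p, t) = 6*p*t + p = p + 6*p*t)
q = 200 (q = (3 - 1)*(4*(1 + 6*4)) = 2*(4*(1 + 24)) = 2*(4*25) = 2*100 = 200)
K(q)**3 = ((-5 + 200)**2)**3 = (195**2)**3 = 38025**3 = 54980371265625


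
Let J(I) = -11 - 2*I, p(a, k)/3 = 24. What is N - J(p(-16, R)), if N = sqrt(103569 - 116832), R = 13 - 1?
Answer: 155 + I*sqrt(13263) ≈ 155.0 + 115.17*I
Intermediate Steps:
R = 12
p(a, k) = 72 (p(a, k) = 3*24 = 72)
N = I*sqrt(13263) (N = sqrt(-13263) = I*sqrt(13263) ≈ 115.17*I)
N - J(p(-16, R)) = I*sqrt(13263) - (-11 - 2*72) = I*sqrt(13263) - (-11 - 144) = I*sqrt(13263) - 1*(-155) = I*sqrt(13263) + 155 = 155 + I*sqrt(13263)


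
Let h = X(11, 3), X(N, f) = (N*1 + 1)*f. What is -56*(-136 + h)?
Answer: 5600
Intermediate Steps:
X(N, f) = f*(1 + N) (X(N, f) = (N + 1)*f = (1 + N)*f = f*(1 + N))
h = 36 (h = 3*(1 + 11) = 3*12 = 36)
-56*(-136 + h) = -56*(-136 + 36) = -56*(-100) = 5600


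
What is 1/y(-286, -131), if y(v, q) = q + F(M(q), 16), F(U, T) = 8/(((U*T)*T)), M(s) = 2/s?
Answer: -64/8515 ≈ -0.0075161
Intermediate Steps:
F(U, T) = 8/(T²*U) (F(U, T) = 8/(((T*U)*T)) = 8/((U*T²)) = 8*(1/(T²*U)) = 8/(T²*U))
y(v, q) = 65*q/64 (y(v, q) = q + 8/(16²*(2/q)) = q + 8*(1/256)*(q/2) = q + q/64 = 65*q/64)
1/y(-286, -131) = 1/((65/64)*(-131)) = 1/(-8515/64) = -64/8515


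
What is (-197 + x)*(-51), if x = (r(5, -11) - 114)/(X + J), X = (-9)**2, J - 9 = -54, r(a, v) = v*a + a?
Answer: 30838/3 ≈ 10279.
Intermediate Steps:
r(a, v) = a + a*v (r(a, v) = a*v + a = a + a*v)
J = -45 (J = 9 - 54 = -45)
X = 81
x = -41/9 (x = (5*(1 - 11) - 114)/(81 - 45) = (5*(-10) - 114)/36 = (-50 - 114)*(1/36) = -164*1/36 = -41/9 ≈ -4.5556)
(-197 + x)*(-51) = (-197 - 41/9)*(-51) = -1814/9*(-51) = 30838/3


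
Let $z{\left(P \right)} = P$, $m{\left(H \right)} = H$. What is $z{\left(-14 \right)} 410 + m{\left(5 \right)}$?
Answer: $-5735$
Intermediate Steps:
$z{\left(-14 \right)} 410 + m{\left(5 \right)} = \left(-14\right) 410 + 5 = -5740 + 5 = -5735$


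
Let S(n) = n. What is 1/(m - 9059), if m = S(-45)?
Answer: -1/9104 ≈ -0.00010984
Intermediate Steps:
m = -45
1/(m - 9059) = 1/(-45 - 9059) = 1/(-9104) = -1/9104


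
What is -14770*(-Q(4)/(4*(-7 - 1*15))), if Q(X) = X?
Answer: -7385/11 ≈ -671.36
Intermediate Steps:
-14770*(-Q(4)/(4*(-7 - 1*15))) = -14770*(-1/(-7 - 1*15)) = -14770*(-1/(-7 - 15)) = -14770/(-22*(-4)*(1/4)) = -14770/(88*(1/4)) = -14770/22 = -14770*1/22 = -7385/11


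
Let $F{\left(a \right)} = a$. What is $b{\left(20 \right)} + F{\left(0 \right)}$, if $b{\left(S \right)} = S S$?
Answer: $400$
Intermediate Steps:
$b{\left(S \right)} = S^{2}$
$b{\left(20 \right)} + F{\left(0 \right)} = 20^{2} + 0 = 400 + 0 = 400$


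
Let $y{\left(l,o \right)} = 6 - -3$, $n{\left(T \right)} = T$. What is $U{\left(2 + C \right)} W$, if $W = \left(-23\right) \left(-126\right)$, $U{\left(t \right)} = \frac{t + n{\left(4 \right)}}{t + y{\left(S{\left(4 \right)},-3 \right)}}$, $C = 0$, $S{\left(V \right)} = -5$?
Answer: $\frac{17388}{11} \approx 1580.7$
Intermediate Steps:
$y{\left(l,o \right)} = 9$ ($y{\left(l,o \right)} = 6 + 3 = 9$)
$U{\left(t \right)} = \frac{4 + t}{9 + t}$ ($U{\left(t \right)} = \frac{t + 4}{t + 9} = \frac{4 + t}{9 + t}$)
$W = 2898$
$U{\left(2 + C \right)} W = \frac{4 + \left(2 + 0\right)}{9 + \left(2 + 0\right)} 2898 = \frac{4 + 2}{9 + 2} \cdot 2898 = \frac{1}{11} \cdot 6 \cdot 2898 = \frac{6}{11} \cdot 2898 = \frac{17388}{11}$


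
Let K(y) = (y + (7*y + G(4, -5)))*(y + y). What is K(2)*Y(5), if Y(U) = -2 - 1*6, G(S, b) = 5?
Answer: -672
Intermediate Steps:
Y(U) = -8 (Y(U) = -2 - 6 = -8)
K(y) = 2*y*(5 + 8*y) (K(y) = (y + (7*y + 5))*(y + y) = (y + (5 + 7*y))*(2*y) = (5 + 8*y)*(2*y) = 2*y*(5 + 8*y))
K(2)*Y(5) = (2*2*(5 + 8*2))*(-8) = (2*2*(5 + 16))*(-8) = (2*2*21)*(-8) = 84*(-8) = -672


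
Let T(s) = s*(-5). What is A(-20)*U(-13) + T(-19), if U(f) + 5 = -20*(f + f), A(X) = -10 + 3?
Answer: -3510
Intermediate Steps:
T(s) = -5*s
A(X) = -7
U(f) = -5 - 40*f (U(f) = -5 - 20*(f + f) = -5 - 40*f)
A(-20)*U(-13) + T(-19) = -7*(-5 - 40*(-13)) - 5*(-19) = -7*(-5 + 520) + 95 = -7*515 + 95 = -3605 + 95 = -3510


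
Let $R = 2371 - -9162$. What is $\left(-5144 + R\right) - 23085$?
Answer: $-16696$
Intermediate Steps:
$R = 11533$ ($R = 2371 + 9162 = 11533$)
$\left(-5144 + R\right) - 23085 = \left(-5144 + 11533\right) - 23085 = 6389 - 23085 = -16696$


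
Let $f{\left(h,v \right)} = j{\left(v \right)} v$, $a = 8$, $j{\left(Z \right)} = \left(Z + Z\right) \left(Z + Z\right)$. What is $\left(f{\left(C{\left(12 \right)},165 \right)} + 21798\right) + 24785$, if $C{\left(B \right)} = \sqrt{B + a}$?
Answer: $18015083$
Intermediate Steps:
$j{\left(Z \right)} = 4 Z^{2}$ ($j{\left(Z \right)} = 2 Z 2 Z = 4 Z^{2}$)
$C{\left(B \right)} = \sqrt{8 + B}$ ($C{\left(B \right)} = \sqrt{B + 8} = \sqrt{8 + B}$)
$f{\left(h,v \right)} = 4 v^{3}$ ($f{\left(h,v \right)} = 4 v^{2} v = 4 v^{3}$)
$\left(f{\left(C{\left(12 \right)},165 \right)} + 21798\right) + 24785 = \left(4 \cdot 165^{3} + 21798\right) + 24785 = \left(4 \cdot 4492125 + 21798\right) + 24785 = \left(17968500 + 21798\right) + 24785 = 17990298 + 24785 = 18015083$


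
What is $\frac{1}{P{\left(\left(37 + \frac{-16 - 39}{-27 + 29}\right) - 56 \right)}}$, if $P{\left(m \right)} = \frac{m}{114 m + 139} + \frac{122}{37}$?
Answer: $\frac{381988}{1262969} \approx 0.30245$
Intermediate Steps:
$P{\left(m \right)} = \frac{122}{37} + \frac{m}{139 + 114 m}$ ($P{\left(m \right)} = \frac{m}{139 + 114 m} + 122 \cdot \frac{1}{37} = \frac{m}{139 + 114 m} + \frac{122}{37} = \frac{122}{37} + \frac{m}{139 + 114 m}$)
$\frac{1}{P{\left(\left(37 + \frac{-16 - 39}{-27 + 29}\right) - 56 \right)}} = \frac{1}{\frac{1}{37} \frac{1}{139 + 114 \left(\left(37 + \frac{-16 - 39}{-27 + 29}\right) - 56\right)} \left(16958 + 13945 \left(\left(37 + \frac{-16 - 39}{-27 + 29}\right) - 56\right)\right)} = \frac{1}{\frac{1}{37} \frac{1}{139 + 114 \left(\left(37 - \frac{55}{2}\right) - 56\right)} \left(16958 + 13945 \left(\left(37 - \frac{55}{2}\right) - 56\right)\right)} = \frac{1}{\frac{1}{37} \frac{1}{139 + 114 \left(\frac{19}{2} - 56\right)} \left(16958 + 13945 \left(\frac{19}{2} - 56\right)\right)} = \frac{1}{\frac{1}{37} \frac{1}{139 + 114 \left(- \frac{93}{2}\right)} \left(16958 + 13945 \left(- \frac{93}{2}\right)\right)} = \frac{1}{\frac{1}{37} \frac{1}{139 - 5301} \left(16958 - \frac{1296885}{2}\right)} = \frac{1}{\frac{1}{37} \frac{1}{-5162} \left(- \frac{1262969}{2}\right)} = \frac{1}{\frac{1}{37} \left(- \frac{1}{5162}\right) \left(- \frac{1262969}{2}\right)} = \frac{1}{\frac{1262969}{381988}} = \frac{381988}{1262969}$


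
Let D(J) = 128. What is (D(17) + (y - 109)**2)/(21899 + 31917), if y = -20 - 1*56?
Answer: 34353/53816 ≈ 0.63834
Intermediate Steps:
y = -76 (y = -20 - 56 = -76)
(D(17) + (y - 109)**2)/(21899 + 31917) = (128 + (-76 - 109)**2)/(21899 + 31917) = (128 + (-185)**2)/53816 = (128 + 34225)*(1/53816) = 34353*(1/53816) = 34353/53816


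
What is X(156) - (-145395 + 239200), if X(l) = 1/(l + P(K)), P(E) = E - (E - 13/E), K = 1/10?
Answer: -26828229/286 ≈ -93805.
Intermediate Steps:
K = ⅒ ≈ 0.10000
P(E) = 13/E (P(E) = E + (-E + 13/E) = 13/E)
X(l) = 1/(130 + l) (X(l) = 1/(l + 13/(⅒)) = 1/(l + 13*10) = 1/(l + 130) = 1/(130 + l))
X(156) - (-145395 + 239200) = 1/(130 + 156) - (-145395 + 239200) = 1/286 - 1*93805 = 1/286 - 93805 = -26828229/286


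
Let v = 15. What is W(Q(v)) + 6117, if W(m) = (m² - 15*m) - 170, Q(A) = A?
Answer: 5947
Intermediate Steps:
W(m) = -170 + m² - 15*m
W(Q(v)) + 6117 = (-170 + 15² - 15*15) + 6117 = (-170 + 225 - 225) + 6117 = -170 + 6117 = 5947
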